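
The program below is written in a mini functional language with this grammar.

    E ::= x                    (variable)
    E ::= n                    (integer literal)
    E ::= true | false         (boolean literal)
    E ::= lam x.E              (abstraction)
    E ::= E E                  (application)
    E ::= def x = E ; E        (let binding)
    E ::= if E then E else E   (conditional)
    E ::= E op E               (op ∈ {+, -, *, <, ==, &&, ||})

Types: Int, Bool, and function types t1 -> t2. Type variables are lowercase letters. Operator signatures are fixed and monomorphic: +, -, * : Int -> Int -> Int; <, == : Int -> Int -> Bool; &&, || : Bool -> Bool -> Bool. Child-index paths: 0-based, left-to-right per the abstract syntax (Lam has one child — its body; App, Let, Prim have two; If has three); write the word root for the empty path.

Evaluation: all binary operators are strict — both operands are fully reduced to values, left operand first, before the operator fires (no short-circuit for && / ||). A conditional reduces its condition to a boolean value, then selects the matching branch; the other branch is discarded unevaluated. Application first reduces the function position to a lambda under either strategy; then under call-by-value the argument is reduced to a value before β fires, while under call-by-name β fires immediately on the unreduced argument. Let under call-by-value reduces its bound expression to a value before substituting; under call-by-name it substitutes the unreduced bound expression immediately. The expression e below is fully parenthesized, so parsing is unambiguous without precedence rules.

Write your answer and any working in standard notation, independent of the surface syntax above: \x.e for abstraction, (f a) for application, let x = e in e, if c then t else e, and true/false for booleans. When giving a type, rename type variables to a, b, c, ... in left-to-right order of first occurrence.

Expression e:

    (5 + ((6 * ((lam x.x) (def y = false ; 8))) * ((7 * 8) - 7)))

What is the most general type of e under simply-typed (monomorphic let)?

Answer: Int

Derivation:
  unify Int ~ Int
  unify Int ~ Int
x : a
\x._ : a -> a
let y : Bool
  unify a -> a ~ Int -> b
  unify a ~ Int
  unify Int ~ b
_ _ : Int
  unify Int ~ Int
  unify Int ~ Int
  unify Int ~ Int
  unify Int ~ Int
  unify Int ~ Int
  unify Int ~ Int
  unify Int ~ Int
  unify Int ~ Int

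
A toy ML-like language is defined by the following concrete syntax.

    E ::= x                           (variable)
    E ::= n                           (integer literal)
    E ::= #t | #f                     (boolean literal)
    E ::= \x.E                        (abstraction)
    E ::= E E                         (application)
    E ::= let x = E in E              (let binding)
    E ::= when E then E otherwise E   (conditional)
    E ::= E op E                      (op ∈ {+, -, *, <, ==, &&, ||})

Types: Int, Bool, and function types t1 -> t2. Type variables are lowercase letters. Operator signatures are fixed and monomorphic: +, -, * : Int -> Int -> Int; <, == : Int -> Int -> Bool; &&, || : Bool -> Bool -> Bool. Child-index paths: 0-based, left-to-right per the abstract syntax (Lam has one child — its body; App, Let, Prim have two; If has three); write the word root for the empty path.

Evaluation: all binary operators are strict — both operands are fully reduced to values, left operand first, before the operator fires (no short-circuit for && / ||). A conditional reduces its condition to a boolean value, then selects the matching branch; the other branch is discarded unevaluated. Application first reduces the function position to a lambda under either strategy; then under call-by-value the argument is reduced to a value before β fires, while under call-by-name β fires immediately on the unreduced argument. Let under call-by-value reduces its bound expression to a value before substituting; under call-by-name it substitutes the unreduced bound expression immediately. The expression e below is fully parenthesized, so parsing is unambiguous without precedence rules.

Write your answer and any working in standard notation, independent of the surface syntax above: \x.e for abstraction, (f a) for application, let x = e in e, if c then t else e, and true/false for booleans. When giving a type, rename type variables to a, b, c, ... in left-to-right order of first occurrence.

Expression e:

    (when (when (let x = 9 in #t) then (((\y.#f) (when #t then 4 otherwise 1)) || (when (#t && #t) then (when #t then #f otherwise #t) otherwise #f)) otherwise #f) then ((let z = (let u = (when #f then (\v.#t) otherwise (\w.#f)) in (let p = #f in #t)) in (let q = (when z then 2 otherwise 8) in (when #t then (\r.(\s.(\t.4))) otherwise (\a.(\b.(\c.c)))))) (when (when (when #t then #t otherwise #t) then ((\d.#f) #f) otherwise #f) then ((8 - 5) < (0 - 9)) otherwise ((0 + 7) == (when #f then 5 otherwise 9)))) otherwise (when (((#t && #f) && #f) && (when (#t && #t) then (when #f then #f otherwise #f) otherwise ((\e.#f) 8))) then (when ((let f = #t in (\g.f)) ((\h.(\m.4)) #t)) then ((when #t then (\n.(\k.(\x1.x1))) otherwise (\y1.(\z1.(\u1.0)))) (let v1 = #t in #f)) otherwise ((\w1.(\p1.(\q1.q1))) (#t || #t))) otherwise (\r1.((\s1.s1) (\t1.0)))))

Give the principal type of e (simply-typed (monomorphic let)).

Working:
let x : Int
  unify Bool ~ Bool
\y._ : a -> Bool
  unify Bool ~ Bool
  unify Int ~ Int
  unify a -> Bool ~ Int -> b
  unify a ~ Int
  unify Bool ~ b
_ _ : Bool
  unify Bool ~ Bool
  unify Bool ~ Bool
  unify Bool ~ Bool
  unify Bool ~ Bool
  unify Bool ~ Bool
  unify Bool ~ Bool
  unify Bool ~ Bool
  unify Bool ~ Bool
  unify Bool ~ Bool
  unify Bool ~ Bool
  unify Bool ~ Bool
\v._ : c -> Bool
\w._ : d -> Bool
  unify c -> Bool ~ d -> Bool
  unify c ~ d
  unify Bool ~ Bool
let u : d -> Bool
let p : Bool
let z : Bool
z : Bool
  unify Bool ~ Bool
  unify Int ~ Int
let q : Int
  unify Bool ~ Bool
\t._ : g -> Int
\s._ : f -> g -> Int
\r._ : e -> f -> g -> Int
c : j
\c._ : j -> j
\b._ : i -> j -> j
\a._ : h -> i -> j -> j
  unify e -> f -> g -> Int ~ h -> i -> j -> j
  unify e ~ h
  unify f -> g -> Int ~ i -> j -> j
  unify f ~ i
  unify g -> Int ~ j -> j
  unify g ~ j
  unify Int ~ j
  unify Bool ~ Bool
  unify Bool ~ Bool
  unify Bool ~ Bool
\d._ : k -> Bool
  unify k -> Bool ~ Bool -> l
  unify k ~ Bool
  unify Bool ~ l
_ _ : Bool
  unify Bool ~ Bool
  unify Bool ~ Bool
  unify Int ~ Int
  unify Int ~ Int
  unify Int ~ Int
  unify Int ~ Int
  unify Int ~ Int
  unify Int ~ Int
  unify Int ~ Int
  unify Int ~ Int
  unify Int ~ Int
  unify Bool ~ Bool
  unify Int ~ Int
  unify Int ~ Int
  unify Bool ~ Bool
  unify h -> i -> Int -> Int ~ Bool -> m
  unify h ~ Bool
  unify i -> Int -> Int ~ m
_ _ : i -> Int -> Int
  unify Bool ~ Bool
  unify Bool ~ Bool
  unify Bool ~ Bool
  unify Bool ~ Bool
  unify Bool ~ Bool
  unify Bool ~ Bool
  unify Bool ~ Bool
  unify Bool ~ Bool
  unify Bool ~ Bool
  unify Bool ~ Bool
\e._ : n -> Bool
  unify n -> Bool ~ Int -> o
  unify n ~ Int
  unify Bool ~ o
_ _ : Bool
  unify Bool ~ Bool
  unify Bool ~ Bool
  unify Bool ~ Bool
let f : Bool
f : Bool
\g._ : p -> Bool
\m._ : r -> Int
\h._ : q -> r -> Int
  unify q -> r -> Int ~ Bool -> s
  unify q ~ Bool
  unify r -> Int ~ s
_ _ : r -> Int
  unify p -> Bool ~ (r -> Int) -> t
  unify p ~ r -> Int
  unify Bool ~ t
_ _ : Bool
  unify Bool ~ Bool
  unify Bool ~ Bool
x1 : w
\x1._ : w -> w
\k._ : v -> w -> w
\n._ : u -> v -> w -> w
\u1._ : z -> Int
\z1._ : y -> z -> Int
\y1._ : x -> y -> z -> Int
  unify u -> v -> w -> w ~ x -> y -> z -> Int
  unify u ~ x
  unify v -> w -> w ~ y -> z -> Int
  unify v ~ y
  unify w -> w ~ z -> Int
  unify w ~ z
  unify z ~ Int
let v1 : Bool
  unify x -> y -> Int -> Int ~ Bool -> t26
  unify x ~ Bool
  unify y -> Int -> Int ~ t26
_ _ : y -> Int -> Int
q1 : t29
\q1._ : t29 -> t29
\p1._ : t28 -> t29 -> t29
\w1._ : t27 -> t28 -> t29 -> t29
  unify Bool ~ Bool
  unify Bool ~ Bool
  unify t27 -> t28 -> t29 -> t29 ~ Bool -> t30
  unify t27 ~ Bool
  unify t28 -> t29 -> t29 ~ t30
_ _ : t28 -> t29 -> t29
  unify y -> Int -> Int ~ t28 -> t29 -> t29
  unify y ~ t28
  unify Int -> Int ~ t29 -> t29
  unify Int ~ t29
  unify Int ~ Int
s1 : t32
\s1._ : t32 -> t32
\t1._ : t33 -> Int
  unify t32 -> t32 ~ (t33 -> Int) -> t34
  unify t32 ~ t33 -> Int
  unify t33 -> Int ~ t34
_ _ : t33 -> Int
\r1._ : t31 -> t33 -> Int
  unify t28 -> Int -> Int ~ t31 -> t33 -> Int
  unify t28 ~ t31
  unify Int -> Int ~ t33 -> Int
  unify Int ~ t33
  unify Int ~ Int
  unify i -> Int -> Int ~ t31 -> Int -> Int
  unify i ~ t31
  unify Int -> Int ~ Int -> Int
  unify Int ~ Int
  unify Int ~ Int

Answer: a -> Int -> Int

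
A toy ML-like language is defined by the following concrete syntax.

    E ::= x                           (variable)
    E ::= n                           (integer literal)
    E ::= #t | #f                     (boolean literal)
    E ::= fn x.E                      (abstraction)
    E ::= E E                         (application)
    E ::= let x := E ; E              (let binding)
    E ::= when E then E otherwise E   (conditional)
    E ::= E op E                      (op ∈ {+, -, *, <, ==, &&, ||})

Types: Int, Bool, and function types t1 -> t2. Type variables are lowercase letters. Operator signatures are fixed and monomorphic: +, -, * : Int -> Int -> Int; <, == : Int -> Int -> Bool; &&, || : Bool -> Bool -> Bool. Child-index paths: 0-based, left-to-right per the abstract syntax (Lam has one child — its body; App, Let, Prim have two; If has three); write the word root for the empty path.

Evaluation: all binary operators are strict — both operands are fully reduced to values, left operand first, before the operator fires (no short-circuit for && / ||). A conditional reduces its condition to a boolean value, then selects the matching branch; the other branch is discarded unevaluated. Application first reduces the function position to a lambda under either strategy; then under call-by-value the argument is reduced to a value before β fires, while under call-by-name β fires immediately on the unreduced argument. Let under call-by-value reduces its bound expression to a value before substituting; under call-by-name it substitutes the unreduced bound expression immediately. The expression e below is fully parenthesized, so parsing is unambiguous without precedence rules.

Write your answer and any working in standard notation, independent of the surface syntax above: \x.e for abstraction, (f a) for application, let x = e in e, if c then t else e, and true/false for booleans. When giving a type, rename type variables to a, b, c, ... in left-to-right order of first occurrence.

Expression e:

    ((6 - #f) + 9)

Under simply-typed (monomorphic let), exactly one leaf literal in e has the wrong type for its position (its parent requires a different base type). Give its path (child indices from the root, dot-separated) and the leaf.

Answer: 0.1 : false

Trace:
  unify Int ~ Int
  unify Bool ~ Int
  FAIL: mismatch Bool ~ Int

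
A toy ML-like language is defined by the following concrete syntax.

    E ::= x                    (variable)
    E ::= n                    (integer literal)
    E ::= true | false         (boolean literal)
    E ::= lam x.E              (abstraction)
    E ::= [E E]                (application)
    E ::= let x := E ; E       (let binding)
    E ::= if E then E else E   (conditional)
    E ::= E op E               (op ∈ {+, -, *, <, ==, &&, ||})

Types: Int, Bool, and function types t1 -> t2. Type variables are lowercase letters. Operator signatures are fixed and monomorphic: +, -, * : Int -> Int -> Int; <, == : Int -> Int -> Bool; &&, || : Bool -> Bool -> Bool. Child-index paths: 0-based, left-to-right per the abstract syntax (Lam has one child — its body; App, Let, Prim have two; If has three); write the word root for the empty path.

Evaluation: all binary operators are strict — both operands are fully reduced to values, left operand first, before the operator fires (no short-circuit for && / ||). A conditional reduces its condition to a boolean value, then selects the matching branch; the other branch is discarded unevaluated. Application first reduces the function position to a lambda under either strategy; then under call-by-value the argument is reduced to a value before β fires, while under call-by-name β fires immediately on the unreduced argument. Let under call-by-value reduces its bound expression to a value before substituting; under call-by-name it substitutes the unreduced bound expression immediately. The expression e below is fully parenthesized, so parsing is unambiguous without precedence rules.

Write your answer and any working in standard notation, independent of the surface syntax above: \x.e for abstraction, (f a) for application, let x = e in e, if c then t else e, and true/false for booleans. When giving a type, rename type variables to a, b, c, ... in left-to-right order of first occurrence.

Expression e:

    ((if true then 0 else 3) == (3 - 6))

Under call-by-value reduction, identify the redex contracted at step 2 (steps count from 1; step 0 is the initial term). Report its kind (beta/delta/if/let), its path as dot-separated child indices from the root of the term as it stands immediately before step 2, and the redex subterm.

Answer: delta at 1 : (3 - 6)

Trace:
step 0: ((if true then 0 else 3) == (3 - 6))
step 1: [if@0] (0 == (3 - 6))
step 2: [delta@1] (0 == -3)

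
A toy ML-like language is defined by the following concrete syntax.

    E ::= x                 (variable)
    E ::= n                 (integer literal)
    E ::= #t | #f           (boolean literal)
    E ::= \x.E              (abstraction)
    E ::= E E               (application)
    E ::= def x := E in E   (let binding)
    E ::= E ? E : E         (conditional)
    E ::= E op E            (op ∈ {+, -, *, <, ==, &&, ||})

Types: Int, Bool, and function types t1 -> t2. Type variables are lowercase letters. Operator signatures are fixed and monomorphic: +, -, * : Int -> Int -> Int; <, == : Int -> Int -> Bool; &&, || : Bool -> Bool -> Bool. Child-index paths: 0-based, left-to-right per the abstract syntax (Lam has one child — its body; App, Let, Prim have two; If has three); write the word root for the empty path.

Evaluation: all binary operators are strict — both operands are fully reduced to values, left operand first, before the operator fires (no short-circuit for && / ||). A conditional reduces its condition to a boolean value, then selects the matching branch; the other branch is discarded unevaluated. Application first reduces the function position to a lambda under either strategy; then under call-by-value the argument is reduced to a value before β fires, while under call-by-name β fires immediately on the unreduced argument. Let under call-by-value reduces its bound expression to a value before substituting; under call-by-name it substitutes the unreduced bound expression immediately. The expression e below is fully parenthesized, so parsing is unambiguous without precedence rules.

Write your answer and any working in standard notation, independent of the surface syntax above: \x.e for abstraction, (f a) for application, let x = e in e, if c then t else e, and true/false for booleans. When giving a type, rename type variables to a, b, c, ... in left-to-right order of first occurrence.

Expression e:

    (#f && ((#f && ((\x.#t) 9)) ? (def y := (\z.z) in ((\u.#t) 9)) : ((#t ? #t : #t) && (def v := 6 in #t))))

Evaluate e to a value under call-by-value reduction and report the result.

Answer: false

Trace:
step 0: (false && (if (false && ((\x.true) 9)) then (let y = (\z.z) in ((\u.true) 9)) else ((if true then true else true) && (let v = 6 in true))))
step 1: [beta@1.0.1] (false && (if (false && true) then (let y = (\z.z) in ((\u.true) 9)) else ((if true then true else true) && (let v = 6 in true))))
step 2: [delta@1.0] (false && (if false then (let y = (\z.z) in ((\u.true) 9)) else ((if true then true else true) && (let v = 6 in true))))
step 3: [if@1] (false && ((if true then true else true) && (let v = 6 in true)))
step 4: [if@1.0] (false && (true && (let v = 6 in true)))
step 5: [let@1.1] (false && (true && true))
step 6: [delta@1] (false && true)
step 7: [delta@root] false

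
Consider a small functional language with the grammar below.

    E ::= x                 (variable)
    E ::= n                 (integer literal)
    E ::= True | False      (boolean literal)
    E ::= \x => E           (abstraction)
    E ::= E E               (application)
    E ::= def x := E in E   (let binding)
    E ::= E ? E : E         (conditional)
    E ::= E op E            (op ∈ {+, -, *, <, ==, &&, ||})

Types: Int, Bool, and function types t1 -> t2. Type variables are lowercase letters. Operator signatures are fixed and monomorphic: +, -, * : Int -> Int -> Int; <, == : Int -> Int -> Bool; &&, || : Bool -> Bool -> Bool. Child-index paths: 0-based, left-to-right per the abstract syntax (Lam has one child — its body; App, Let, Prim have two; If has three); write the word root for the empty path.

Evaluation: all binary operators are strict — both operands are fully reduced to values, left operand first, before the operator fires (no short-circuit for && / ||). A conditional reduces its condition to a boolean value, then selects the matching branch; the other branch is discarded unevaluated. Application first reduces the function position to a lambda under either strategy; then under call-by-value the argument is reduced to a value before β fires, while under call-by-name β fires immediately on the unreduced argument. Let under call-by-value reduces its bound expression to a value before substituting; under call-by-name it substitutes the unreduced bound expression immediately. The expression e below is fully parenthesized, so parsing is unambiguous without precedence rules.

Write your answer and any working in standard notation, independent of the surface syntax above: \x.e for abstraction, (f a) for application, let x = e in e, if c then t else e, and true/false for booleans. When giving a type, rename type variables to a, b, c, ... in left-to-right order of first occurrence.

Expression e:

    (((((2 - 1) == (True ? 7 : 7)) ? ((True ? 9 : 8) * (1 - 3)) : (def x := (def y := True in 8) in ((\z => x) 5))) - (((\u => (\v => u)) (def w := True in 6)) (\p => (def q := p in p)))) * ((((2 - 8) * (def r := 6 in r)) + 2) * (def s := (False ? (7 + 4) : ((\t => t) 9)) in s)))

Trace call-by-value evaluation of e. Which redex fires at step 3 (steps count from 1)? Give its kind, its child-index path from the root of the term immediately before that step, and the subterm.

Answer: delta at 0.0.0 : (1 == 7)

Derivation:
step 0: (((if ((2 - 1) == (if true then 7 else 7)) then ((if true then 9 else 8) * (1 - 3)) else (let x = (let y = true in 8) in ((\z.x) 5))) - (((\u.(\v.u)) (let w = true in 6)) (\p.(let q = p in p)))) * ((((2 - 8) * (let r = 6 in r)) + 2) * (let s = (if false then (7 + 4) else ((\t.t) 9)) in s)))
step 1: [delta@0.0.0.0] (((if (1 == (if true then 7 else 7)) then ((if true then 9 else 8) * (1 - 3)) else (let x = (let y = true in 8) in ((\z.x) 5))) - (((\u.(\v.u)) (let w = true in 6)) (\p.(let q = p in p)))) * ((((2 - 8) * (let r = 6 in r)) + 2) * (let s = (if false then (7 + 4) else ((\t.t) 9)) in s)))
step 2: [if@0.0.0.1] (((if (1 == 7) then ((if true then 9 else 8) * (1 - 3)) else (let x = (let y = true in 8) in ((\z.x) 5))) - (((\u.(\v.u)) (let w = true in 6)) (\p.(let q = p in p)))) * ((((2 - 8) * (let r = 6 in r)) + 2) * (let s = (if false then (7 + 4) else ((\t.t) 9)) in s)))
step 3: [delta@0.0.0] (((if false then ((if true then 9 else 8) * (1 - 3)) else (let x = (let y = true in 8) in ((\z.x) 5))) - (((\u.(\v.u)) (let w = true in 6)) (\p.(let q = p in p)))) * ((((2 - 8) * (let r = 6 in r)) + 2) * (let s = (if false then (7 + 4) else ((\t.t) 9)) in s)))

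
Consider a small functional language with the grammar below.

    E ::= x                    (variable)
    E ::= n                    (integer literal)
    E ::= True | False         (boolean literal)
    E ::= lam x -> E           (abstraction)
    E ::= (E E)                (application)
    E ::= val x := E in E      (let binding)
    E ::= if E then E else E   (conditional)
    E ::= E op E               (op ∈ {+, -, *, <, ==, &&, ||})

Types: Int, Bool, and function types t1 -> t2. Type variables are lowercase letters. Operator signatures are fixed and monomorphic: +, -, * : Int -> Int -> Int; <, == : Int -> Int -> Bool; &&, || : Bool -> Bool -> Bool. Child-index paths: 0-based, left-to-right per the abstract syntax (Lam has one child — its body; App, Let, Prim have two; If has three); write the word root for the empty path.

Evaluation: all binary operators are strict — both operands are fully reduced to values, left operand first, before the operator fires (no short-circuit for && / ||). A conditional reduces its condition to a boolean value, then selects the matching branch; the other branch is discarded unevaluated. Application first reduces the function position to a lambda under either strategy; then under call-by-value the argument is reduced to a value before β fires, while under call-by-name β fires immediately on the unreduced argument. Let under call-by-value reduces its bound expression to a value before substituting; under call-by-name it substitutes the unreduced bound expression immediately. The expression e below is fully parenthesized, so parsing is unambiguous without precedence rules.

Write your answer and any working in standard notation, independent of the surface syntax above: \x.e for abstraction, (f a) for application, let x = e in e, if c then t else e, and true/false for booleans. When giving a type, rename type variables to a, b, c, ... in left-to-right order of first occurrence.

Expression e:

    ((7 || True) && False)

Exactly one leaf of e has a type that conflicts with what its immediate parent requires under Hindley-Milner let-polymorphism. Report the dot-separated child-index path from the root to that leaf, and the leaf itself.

Derivation:
  unify Int ~ Bool
  FAIL: mismatch Int ~ Bool

Answer: 0.0 : 7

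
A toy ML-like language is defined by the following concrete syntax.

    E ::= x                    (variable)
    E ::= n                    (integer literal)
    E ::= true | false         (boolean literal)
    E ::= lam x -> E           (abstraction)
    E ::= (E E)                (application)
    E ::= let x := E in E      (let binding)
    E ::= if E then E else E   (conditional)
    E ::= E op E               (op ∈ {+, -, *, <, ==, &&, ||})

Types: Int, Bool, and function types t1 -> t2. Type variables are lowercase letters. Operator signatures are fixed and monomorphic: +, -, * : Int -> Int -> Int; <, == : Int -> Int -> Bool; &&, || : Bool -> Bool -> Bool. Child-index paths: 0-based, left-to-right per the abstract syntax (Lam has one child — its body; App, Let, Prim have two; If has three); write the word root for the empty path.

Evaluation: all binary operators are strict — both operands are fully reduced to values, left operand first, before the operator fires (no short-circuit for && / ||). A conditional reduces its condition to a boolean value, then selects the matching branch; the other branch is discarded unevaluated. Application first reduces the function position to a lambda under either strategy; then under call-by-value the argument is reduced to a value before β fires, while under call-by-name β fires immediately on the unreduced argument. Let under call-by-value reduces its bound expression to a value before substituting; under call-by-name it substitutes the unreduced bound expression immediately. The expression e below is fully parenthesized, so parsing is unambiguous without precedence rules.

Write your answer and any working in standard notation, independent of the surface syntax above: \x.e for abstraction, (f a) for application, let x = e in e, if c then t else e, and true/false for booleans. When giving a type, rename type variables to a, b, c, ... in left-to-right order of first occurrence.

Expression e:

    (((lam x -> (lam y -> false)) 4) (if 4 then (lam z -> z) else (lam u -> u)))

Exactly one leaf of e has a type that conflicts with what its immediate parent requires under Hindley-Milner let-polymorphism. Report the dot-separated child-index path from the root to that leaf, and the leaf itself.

Working:
\y._ : b -> Bool
\x._ : a -> b -> Bool
  unify a -> b -> Bool ~ Int -> c
  unify a ~ Int
  unify b -> Bool ~ c
_ _ : b -> Bool
  unify Int ~ Bool
  FAIL: mismatch Int ~ Bool

Answer: 1.0 : 4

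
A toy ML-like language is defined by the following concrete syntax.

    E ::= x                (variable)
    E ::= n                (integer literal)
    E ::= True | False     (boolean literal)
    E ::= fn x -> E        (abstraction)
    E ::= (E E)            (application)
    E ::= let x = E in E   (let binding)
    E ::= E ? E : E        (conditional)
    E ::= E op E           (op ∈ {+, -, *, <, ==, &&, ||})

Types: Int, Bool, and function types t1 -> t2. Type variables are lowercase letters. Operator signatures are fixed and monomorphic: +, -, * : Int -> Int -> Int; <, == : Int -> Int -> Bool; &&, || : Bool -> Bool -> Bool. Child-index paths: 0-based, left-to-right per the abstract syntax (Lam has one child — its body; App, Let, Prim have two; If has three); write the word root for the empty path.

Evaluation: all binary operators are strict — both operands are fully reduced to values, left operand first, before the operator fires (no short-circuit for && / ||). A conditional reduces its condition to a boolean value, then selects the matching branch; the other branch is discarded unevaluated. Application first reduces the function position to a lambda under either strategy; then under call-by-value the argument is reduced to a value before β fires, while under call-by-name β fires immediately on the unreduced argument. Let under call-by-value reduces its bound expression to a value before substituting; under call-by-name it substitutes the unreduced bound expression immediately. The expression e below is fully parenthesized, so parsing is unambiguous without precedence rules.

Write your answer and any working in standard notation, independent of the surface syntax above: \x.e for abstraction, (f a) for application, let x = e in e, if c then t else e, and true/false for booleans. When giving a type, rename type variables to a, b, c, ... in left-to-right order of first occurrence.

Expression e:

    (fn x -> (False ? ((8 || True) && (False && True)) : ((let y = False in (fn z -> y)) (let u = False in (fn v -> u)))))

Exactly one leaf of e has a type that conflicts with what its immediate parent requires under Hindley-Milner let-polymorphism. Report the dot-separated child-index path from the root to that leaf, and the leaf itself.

Answer: 0.1.0.0 : 8

Working:
  unify Bool ~ Bool
  unify Int ~ Bool
  FAIL: mismatch Int ~ Bool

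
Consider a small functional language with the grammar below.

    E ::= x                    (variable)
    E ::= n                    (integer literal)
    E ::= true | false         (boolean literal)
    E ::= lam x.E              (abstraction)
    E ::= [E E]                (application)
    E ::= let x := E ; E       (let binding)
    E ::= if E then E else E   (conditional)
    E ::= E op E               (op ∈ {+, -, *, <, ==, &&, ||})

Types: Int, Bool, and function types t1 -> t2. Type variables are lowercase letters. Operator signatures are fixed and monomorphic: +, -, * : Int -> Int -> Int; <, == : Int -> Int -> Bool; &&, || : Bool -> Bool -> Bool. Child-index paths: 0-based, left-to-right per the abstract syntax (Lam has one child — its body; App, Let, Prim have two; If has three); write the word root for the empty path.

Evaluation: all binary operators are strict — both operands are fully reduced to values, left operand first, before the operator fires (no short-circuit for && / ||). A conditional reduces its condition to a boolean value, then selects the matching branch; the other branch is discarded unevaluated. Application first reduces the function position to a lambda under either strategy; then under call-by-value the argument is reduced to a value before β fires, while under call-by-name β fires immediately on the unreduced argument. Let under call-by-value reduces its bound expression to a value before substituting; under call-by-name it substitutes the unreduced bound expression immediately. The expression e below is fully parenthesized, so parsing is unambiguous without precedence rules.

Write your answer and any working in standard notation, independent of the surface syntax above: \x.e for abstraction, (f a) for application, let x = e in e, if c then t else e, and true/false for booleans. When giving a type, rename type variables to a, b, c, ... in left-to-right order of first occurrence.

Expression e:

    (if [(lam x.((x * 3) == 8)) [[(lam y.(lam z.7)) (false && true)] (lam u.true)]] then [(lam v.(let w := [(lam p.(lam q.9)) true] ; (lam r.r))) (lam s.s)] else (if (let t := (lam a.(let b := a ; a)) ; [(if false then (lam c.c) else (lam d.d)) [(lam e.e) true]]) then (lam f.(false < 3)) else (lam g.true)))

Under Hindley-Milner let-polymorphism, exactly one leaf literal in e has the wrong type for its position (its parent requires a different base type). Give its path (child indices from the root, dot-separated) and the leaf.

Trace:
x : a
  unify a ~ Int
  unify Int ~ Int
  unify Int ~ Int
  unify Int ~ Int
\x._ : Int -> Bool
\z._ : c -> Int
\y._ : b -> c -> Int
  unify Bool ~ Bool
  unify Bool ~ Bool
  unify b -> c -> Int ~ Bool -> d
  unify b ~ Bool
  unify c -> Int ~ d
_ _ : c -> Int
\u._ : e -> Bool
  unify c -> Int ~ (e -> Bool) -> f
  unify c ~ e -> Bool
  unify Int ~ f
_ _ : Int
  unify Int -> Bool ~ Int -> g
  unify Int ~ Int
  unify Bool ~ g
_ _ : Bool
  unify Bool ~ Bool
\q._ : j -> Int
\p._ : i -> j -> Int
  unify i -> j -> Int ~ Bool -> k
  unify i ~ Bool
  unify j -> Int ~ k
_ _ : j -> Int
let w : forall. j -> Int
r : l
\r._ : l -> l
\v._ : h -> l -> l
s : m
\s._ : m -> m
  unify h -> l -> l ~ (m -> m) -> n
  unify h ~ m -> m
  unify l -> l ~ n
_ _ : l -> l
a : o
let b : o
a : o
\a._ : o -> o
let t : forall. o -> o
  unify Bool ~ Bool
c : p
\c._ : p -> p
d : q
\d._ : q -> q
  unify p -> p ~ q -> q
  unify p ~ q
  unify q ~ q
e : r
\e._ : r -> r
  unify r -> r ~ Bool -> s
  unify r ~ Bool
  unify Bool ~ s
_ _ : Bool
  unify q -> q ~ Bool -> t
  unify q ~ Bool
  unify Bool ~ t
_ _ : Bool
  unify Bool ~ Bool
  unify Bool ~ Int
  FAIL: mismatch Bool ~ Int

Answer: 2.1.0.0 : false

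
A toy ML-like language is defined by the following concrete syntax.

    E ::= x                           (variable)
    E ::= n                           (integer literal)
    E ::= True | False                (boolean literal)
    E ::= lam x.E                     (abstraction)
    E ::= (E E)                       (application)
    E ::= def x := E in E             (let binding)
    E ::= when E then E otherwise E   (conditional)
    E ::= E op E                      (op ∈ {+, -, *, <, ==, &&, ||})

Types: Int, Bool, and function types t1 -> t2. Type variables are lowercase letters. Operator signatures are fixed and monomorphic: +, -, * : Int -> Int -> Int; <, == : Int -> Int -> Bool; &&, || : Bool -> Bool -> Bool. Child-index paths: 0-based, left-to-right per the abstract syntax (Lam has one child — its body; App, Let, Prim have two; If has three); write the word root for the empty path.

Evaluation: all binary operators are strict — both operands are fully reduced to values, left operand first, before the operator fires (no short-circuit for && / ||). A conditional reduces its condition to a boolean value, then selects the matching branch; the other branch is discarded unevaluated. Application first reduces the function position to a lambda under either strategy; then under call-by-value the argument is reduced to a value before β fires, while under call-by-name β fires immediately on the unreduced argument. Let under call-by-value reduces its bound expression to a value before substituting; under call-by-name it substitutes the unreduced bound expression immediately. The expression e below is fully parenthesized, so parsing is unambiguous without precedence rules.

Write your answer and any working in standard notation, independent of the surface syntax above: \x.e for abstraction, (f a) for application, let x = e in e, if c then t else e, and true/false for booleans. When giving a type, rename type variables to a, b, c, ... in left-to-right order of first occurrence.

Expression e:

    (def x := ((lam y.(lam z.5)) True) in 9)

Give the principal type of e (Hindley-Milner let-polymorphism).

Derivation:
\z._ : b -> Int
\y._ : a -> b -> Int
  unify a -> b -> Int ~ Bool -> c
  unify a ~ Bool
  unify b -> Int ~ c
_ _ : b -> Int
let x : forall. b -> Int

Answer: Int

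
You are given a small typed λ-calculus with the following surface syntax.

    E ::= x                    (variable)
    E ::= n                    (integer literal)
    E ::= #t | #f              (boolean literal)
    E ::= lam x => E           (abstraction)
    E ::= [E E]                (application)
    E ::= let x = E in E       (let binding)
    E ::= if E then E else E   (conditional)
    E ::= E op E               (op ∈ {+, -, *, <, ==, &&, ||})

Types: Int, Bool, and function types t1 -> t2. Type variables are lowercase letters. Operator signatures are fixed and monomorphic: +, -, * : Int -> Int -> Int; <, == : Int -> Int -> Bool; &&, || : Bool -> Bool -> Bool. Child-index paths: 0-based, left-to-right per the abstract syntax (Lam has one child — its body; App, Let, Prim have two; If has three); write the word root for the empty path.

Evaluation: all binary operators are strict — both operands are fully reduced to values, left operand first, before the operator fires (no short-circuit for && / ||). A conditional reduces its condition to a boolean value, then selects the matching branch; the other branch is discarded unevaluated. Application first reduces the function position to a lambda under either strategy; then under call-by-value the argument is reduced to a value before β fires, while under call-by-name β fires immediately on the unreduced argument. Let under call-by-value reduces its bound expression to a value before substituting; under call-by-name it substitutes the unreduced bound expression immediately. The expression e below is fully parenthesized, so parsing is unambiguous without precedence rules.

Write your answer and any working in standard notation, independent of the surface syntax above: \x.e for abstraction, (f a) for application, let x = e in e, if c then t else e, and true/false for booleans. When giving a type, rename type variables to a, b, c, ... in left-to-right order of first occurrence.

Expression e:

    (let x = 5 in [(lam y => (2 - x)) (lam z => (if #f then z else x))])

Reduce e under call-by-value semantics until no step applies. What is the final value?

Answer: -3

Trace:
step 0: (let x = 5 in ((\y.(2 - x)) (\z.(if false then z else x))))
step 1: [let@root] ((\y.(2 - 5)) (\z.(if false then z else 5)))
step 2: [beta@root] (2 - 5)
step 3: [delta@root] -3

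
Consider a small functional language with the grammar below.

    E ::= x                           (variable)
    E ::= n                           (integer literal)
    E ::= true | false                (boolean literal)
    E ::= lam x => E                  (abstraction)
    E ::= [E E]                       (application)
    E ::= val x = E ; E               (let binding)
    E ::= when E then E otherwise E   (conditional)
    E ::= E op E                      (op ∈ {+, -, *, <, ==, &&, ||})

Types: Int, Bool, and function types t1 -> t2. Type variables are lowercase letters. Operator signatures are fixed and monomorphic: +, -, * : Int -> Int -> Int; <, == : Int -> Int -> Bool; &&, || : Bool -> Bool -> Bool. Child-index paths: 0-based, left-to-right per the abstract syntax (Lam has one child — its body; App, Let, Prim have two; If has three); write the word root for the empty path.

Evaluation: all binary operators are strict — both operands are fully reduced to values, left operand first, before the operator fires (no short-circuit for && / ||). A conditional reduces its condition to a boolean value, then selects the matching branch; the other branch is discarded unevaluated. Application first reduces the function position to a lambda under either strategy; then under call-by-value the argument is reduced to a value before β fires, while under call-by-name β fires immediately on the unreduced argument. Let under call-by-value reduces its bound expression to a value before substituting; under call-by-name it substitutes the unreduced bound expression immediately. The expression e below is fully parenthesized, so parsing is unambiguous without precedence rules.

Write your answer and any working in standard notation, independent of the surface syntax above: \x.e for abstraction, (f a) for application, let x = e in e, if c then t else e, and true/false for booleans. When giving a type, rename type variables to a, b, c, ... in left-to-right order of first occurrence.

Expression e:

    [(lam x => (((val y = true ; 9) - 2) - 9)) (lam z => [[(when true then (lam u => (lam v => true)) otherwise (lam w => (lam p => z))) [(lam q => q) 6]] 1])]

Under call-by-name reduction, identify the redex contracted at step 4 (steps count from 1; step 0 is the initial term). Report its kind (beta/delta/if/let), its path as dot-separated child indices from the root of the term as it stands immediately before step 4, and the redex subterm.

Answer: delta at root : (7 - 9)

Trace:
step 0: ((\x.(((let y = true in 9) - 2) - 9)) (\z.(((if true then (\u.(\v.true)) else (\w.(\p.z))) ((\q.q) 6)) 1)))
step 1: [beta@root] (((let y = true in 9) - 2) - 9)
step 2: [let@0.0] ((9 - 2) - 9)
step 3: [delta@0] (7 - 9)
step 4: [delta@root] -2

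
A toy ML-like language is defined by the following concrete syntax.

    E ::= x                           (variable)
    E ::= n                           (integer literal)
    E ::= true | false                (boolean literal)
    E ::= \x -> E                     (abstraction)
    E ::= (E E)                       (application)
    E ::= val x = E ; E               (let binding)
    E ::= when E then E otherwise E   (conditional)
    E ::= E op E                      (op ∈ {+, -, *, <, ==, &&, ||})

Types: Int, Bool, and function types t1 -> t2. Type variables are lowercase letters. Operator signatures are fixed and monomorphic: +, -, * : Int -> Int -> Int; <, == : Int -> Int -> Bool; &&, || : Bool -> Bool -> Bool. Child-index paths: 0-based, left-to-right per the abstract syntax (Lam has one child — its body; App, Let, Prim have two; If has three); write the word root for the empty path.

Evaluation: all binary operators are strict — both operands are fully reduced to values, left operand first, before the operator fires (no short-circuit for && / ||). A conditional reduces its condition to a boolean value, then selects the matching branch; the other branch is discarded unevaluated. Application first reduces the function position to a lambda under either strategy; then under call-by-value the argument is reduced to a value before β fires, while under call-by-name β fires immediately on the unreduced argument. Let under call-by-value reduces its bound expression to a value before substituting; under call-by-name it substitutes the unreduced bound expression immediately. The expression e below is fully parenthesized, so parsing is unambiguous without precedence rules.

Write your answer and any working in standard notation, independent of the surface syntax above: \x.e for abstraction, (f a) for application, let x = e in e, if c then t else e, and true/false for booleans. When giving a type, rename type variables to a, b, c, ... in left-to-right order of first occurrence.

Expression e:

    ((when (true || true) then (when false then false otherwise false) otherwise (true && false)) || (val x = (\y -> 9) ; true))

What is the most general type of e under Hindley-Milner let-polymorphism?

Working:
  unify Bool ~ Bool
  unify Bool ~ Bool
  unify Bool ~ Bool
  unify Bool ~ Bool
  unify Bool ~ Bool
  unify Bool ~ Bool
  unify Bool ~ Bool
  unify Bool ~ Bool
  unify Bool ~ Bool
\y._ : a -> Int
let x : forall. a -> Int
  unify Bool ~ Bool

Answer: Bool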